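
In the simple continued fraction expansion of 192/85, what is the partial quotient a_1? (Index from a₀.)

3

192 = 2·85 + 22   →  a_0 = 2
85 = 3·22 + 19   →  a_1 = 3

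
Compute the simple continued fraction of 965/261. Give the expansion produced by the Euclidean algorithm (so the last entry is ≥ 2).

965 = 3·261 + 182
261 = 1·182 + 79
182 = 2·79 + 24
79 = 3·24 + 7
24 = 3·7 + 3
7 = 2·3 + 1
3 = 3·1 + 0  (stop)
So 965/261 = [3; 1, 2, 3, 3, 2, 3].

[3; 1, 2, 3, 3, 2, 3]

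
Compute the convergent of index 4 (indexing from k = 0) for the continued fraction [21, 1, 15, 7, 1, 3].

Using pₖ = aₖpₖ₋₁ + pₖ₋₂, qₖ = aₖqₖ₋₁ + qₖ₋₂ (with p₋₁=1, p₋₂=0, q₋₁=0, q₋₂=1):
  k=0: a=21, p=21, q=1
  k=1: a=1, p=22, q=1
  k=2: a=15, p=351, q=16
  k=3: a=7, p=2479, q=113
  k=4: a=1, p=2830, q=129

2830/129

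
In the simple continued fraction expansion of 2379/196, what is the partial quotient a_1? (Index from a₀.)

7

2379 = 12·196 + 27   →  a_0 = 12
196 = 7·27 + 7   →  a_1 = 7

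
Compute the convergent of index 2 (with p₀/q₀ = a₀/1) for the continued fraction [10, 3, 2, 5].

72/7

Using pₖ = aₖpₖ₋₁ + pₖ₋₂, qₖ = aₖqₖ₋₁ + qₖ₋₂ (with p₋₁=1, p₋₂=0, q₋₁=0, q₋₂=1):
  k=0: a=10, p=10, q=1
  k=1: a=3, p=31, q=3
  k=2: a=2, p=72, q=7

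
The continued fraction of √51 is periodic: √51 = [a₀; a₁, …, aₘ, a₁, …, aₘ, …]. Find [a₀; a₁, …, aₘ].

[7; 7, 14]

a₀ = ⌊√51⌋ = 7.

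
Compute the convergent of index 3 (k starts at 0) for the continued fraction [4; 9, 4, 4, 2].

Using pₖ = aₖpₖ₋₁ + pₖ₋₂, qₖ = aₖqₖ₋₁ + qₖ₋₂ (with p₋₁=1, p₋₂=0, q₋₁=0, q₋₂=1):
  k=0: a=4, p=4, q=1
  k=1: a=9, p=37, q=9
  k=2: a=4, p=152, q=37
  k=3: a=4, p=645, q=157

645/157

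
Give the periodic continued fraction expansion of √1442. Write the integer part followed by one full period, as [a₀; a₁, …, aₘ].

[37; 1, 36, 1, 74]

a₀ = ⌊√1442⌋ = 37.
With m₀=0, d₀=1 and mₖ₊₁ = dₖaₖ − mₖ, dₖ₊₁ = (n − mₖ₊₁²)/dₖ, aₖ₊₁ = ⌊(a₀+mₖ₊₁)/dₖ₊₁⌋:
  k=1: m=37, d=73, a=1
  k=2: m=36, d=2, a=36
  k=3: m=36, d=73, a=1
  k=4: m=37, d=1, a=74
d=1 and a=2a₀=74 at k=4, so the next step gives (m, d) = (37, 73) again — its k=1 value — and the period has length 4.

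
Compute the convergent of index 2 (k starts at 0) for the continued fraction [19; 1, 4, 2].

Using pₖ = aₖpₖ₋₁ + pₖ₋₂, qₖ = aₖqₖ₋₁ + qₖ₋₂ (with p₋₁=1, p₋₂=0, q₋₁=0, q₋₂=1):
  k=0: a=19, p=19, q=1
  k=1: a=1, p=20, q=1
  k=2: a=4, p=99, q=5

99/5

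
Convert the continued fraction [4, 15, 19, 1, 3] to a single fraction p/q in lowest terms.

Fold from the inside: start with 3/1.
  1 + 1/3 = 4/3
  19 + 3/4 = 79/4
  15 + 4/79 = 1189/79
  4 + 79/1189 = 4835/1189

4835/1189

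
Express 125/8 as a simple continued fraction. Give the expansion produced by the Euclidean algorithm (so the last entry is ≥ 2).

125 = 15×8 + 5
8 = 1×5 + 3
5 = 1×3 + 2
3 = 1×2 + 1
2 = 2×1 + 0  (stop)
So 125/8 = [15; 1, 1, 1, 2].

[15; 1, 1, 1, 2]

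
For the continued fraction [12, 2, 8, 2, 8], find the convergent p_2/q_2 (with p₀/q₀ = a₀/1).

212/17

Using pₖ = aₖpₖ₋₁ + pₖ₋₂, qₖ = aₖqₖ₋₁ + qₖ₋₂ (with p₋₁=1, p₋₂=0, q₋₁=0, q₋₂=1):
  k=0: a=12, p=12, q=1
  k=1: a=2, p=25, q=2
  k=2: a=8, p=212, q=17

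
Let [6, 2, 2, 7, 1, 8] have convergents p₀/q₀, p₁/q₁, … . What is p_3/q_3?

237/37

Using pₖ = aₖpₖ₋₁ + pₖ₋₂, qₖ = aₖqₖ₋₁ + qₖ₋₂ (with p₋₁=1, p₋₂=0, q₋₁=0, q₋₂=1):
  k=0: a=6, p=6, q=1
  k=1: a=2, p=13, q=2
  k=2: a=2, p=32, q=5
  k=3: a=7, p=237, q=37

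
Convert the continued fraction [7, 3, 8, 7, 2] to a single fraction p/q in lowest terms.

Fold from the inside: start with 2/1.
  7 + 1/2 = 15/2
  8 + 2/15 = 122/15
  3 + 15/122 = 381/122
  7 + 122/381 = 2789/381

2789/381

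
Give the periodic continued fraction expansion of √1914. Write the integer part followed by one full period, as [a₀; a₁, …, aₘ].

a₀ = ⌊√1914⌋ = 43.
With m₀=0, d₀=1 and mₖ₊₁ = dₖaₖ − mₖ, dₖ₊₁ = (n − mₖ₊₁²)/dₖ, aₖ₊₁ = ⌊(a₀+mₖ₊₁)/dₖ₊₁⌋:
  k=1: m=43, d=65, a=1
  k=2: m=22, d=22, a=2
  k=3: m=22, d=65, a=1
  k=4: m=43, d=1, a=86
d=1 and a=2a₀=86 at k=4, so the next step gives (m, d) = (43, 65) again — its k=1 value — and the period has length 4.

[43; 1, 2, 1, 86]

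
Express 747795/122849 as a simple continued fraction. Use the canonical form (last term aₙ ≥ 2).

[6; 11, 2, 12, 11, 5, 2, 3]

747795 = 6·122849 + 10701
122849 = 11·10701 + 5138
10701 = 2·5138 + 425
5138 = 12·425 + 38
425 = 11·38 + 7
38 = 5·7 + 3
7 = 2·3 + 1
3 = 3·1 + 0  (stop)
So 747795/122849 = [6; 11, 2, 12, 11, 5, 2, 3].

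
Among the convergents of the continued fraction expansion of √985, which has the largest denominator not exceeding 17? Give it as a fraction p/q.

408/13

√985 = [31; 2, 1, 1, 2, 62, …] (period length 5).
Convergents:
  p_0/q_0 = 31/1
  p_1/q_1 = 63/2
  p_2/q_2 = 94/3
  p_3/q_3 = 157/5
  p_4/q_4 = 408/13
  p_5/q_5 = 25453/811
q_4 = 13 ≤ 17 < 811 = q_5, so the answer is 408/13.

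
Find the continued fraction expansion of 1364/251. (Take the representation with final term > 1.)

1364 = 5*251 + 109
251 = 2*109 + 33
109 = 3*33 + 10
33 = 3*10 + 3
10 = 3*3 + 1
3 = 3*1 + 0  (stop)
So 1364/251 = [5; 2, 3, 3, 3, 3].

[5; 2, 3, 3, 3, 3]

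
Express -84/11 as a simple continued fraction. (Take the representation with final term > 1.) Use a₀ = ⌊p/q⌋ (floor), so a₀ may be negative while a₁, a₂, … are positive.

[-8; 2, 1, 3]

-84 = -8*11 + 4
11 = 2*4 + 3
4 = 1*3 + 1
3 = 3*1 + 0  (stop)
So -84/11 = [-8; 2, 1, 3].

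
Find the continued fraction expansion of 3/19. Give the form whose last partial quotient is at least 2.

[0; 6, 3]

3 = 0·19 + 3
19 = 6·3 + 1
3 = 3·1 + 0  (stop)
So 3/19 = [0; 6, 3].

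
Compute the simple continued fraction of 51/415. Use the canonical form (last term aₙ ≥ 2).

[0; 8, 7, 3, 2]

51 = 0·415 + 51
415 = 8·51 + 7
51 = 7·7 + 2
7 = 3·2 + 1
2 = 2·1 + 0  (stop)
So 51/415 = [0; 8, 7, 3, 2].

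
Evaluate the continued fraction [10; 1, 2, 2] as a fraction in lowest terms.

Using pₖ = aₖpₖ₋₁ + pₖ₋₂ and qₖ = aₖqₖ₋₁ + qₖ₋₂:
  k=0: a=10, p=10, q=1
  k=1: a=1, p=11, q=1
  k=2: a=2, p=32, q=3
  k=3: a=2, p=75, q=7

75/7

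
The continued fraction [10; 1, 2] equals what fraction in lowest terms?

32/3

Fold from the inside: start with 2/1.
  1 + 1/2 = 3/2
  10 + 2/3 = 32/3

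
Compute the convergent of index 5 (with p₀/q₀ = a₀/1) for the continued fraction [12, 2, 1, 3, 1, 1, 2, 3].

Using pₖ = aₖpₖ₋₁ + pₖ₋₂, qₖ = aₖqₖ₋₁ + qₖ₋₂ (with p₋₁=1, p₋₂=0, q₋₁=0, q₋₂=1):
  k=0: a=12, p=12, q=1
  k=1: a=2, p=25, q=2
  k=2: a=1, p=37, q=3
  k=3: a=3, p=136, q=11
  k=4: a=1, p=173, q=14
  k=5: a=1, p=309, q=25

309/25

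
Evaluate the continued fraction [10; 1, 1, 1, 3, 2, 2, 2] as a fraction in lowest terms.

Fold from the inside: start with 2/1.
  2 + 1/2 = 5/2
  2 + 2/5 = 12/5
  3 + 5/12 = 41/12
  1 + 12/41 = 53/41
  1 + 41/53 = 94/53
  1 + 53/94 = 147/94
  10 + 94/147 = 1564/147

1564/147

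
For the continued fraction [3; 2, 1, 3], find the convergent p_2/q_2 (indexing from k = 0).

Using pₖ = aₖpₖ₋₁ + pₖ₋₂, qₖ = aₖqₖ₋₁ + qₖ₋₂ (with p₋₁=1, p₋₂=0, q₋₁=0, q₋₂=1):
  k=0: a=3, p=3, q=1
  k=1: a=2, p=7, q=2
  k=2: a=1, p=10, q=3

10/3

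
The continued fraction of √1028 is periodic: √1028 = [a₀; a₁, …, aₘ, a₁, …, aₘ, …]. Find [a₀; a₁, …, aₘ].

[32; 16, 64]

a₀ = ⌊√1028⌋ = 32.
With m₀=0, d₀=1 and mₖ₊₁ = dₖaₖ − mₖ, dₖ₊₁ = (n − mₖ₊₁²)/dₖ, aₖ₊₁ = ⌊(a₀+mₖ₊₁)/dₖ₊₁⌋:
  k=1: m=32, d=4, a=16
  k=2: m=32, d=1, a=64
d=1 and a=2a₀=64 at k=2, so the next step gives (m, d) = (32, 4) again — its k=1 value — and the period has length 2.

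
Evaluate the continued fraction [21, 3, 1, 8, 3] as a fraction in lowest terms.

Using pₖ = aₖpₖ₋₁ + pₖ₋₂ and qₖ = aₖqₖ₋₁ + qₖ₋₂:
  k=0: a=21, p=21, q=1
  k=1: a=3, p=64, q=3
  k=2: a=1, p=85, q=4
  k=3: a=8, p=744, q=35
  k=4: a=3, p=2317, q=109

2317/109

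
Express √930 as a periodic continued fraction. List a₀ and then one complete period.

[30; 2, 60]

a₀ = ⌊√930⌋ = 30.
With m₀=0, d₀=1 and mₖ₊₁ = dₖaₖ − mₖ, dₖ₊₁ = (n − mₖ₊₁²)/dₖ, aₖ₊₁ = ⌊(a₀+mₖ₊₁)/dₖ₊₁⌋:
  k=1: m=30, d=30, a=2
  k=2: m=30, d=1, a=60
d=1 and a=2a₀=60 at k=2, so the next step gives (m, d) = (30, 30) again — its k=1 value — and the period has length 2.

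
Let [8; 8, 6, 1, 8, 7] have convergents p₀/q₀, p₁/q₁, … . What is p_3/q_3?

Using pₖ = aₖpₖ₋₁ + pₖ₋₂, qₖ = aₖqₖ₋₁ + qₖ₋₂ (with p₋₁=1, p₋₂=0, q₋₁=0, q₋₂=1):
  k=0: a=8, p=8, q=1
  k=1: a=8, p=65, q=8
  k=2: a=6, p=398, q=49
  k=3: a=1, p=463, q=57

463/57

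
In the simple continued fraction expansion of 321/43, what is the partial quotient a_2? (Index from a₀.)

6

321 = 7·43 + 20   →  a_0 = 7
43 = 2·20 + 3   →  a_1 = 2
20 = 6·3 + 2   →  a_2 = 6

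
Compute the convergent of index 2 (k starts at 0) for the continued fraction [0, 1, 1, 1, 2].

1/2

Using pₖ = aₖpₖ₋₁ + pₖ₋₂, qₖ = aₖqₖ₋₁ + qₖ₋₂ (with p₋₁=1, p₋₂=0, q₋₁=0, q₋₂=1):
  k=0: a=0, p=0, q=1
  k=1: a=1, p=1, q=1
  k=2: a=1, p=1, q=2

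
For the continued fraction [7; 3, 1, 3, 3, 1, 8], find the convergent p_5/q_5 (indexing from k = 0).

465/64

Using pₖ = aₖpₖ₋₁ + pₖ₋₂, qₖ = aₖqₖ₋₁ + qₖ₋₂ (with p₋₁=1, p₋₂=0, q₋₁=0, q₋₂=1):
  k=0: a=7, p=7, q=1
  k=1: a=3, p=22, q=3
  k=2: a=1, p=29, q=4
  k=3: a=3, p=109, q=15
  k=4: a=3, p=356, q=49
  k=5: a=1, p=465, q=64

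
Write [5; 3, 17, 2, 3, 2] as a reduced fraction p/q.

Using pₖ = aₖpₖ₋₁ + pₖ₋₂ and qₖ = aₖqₖ₋₁ + qₖ₋₂:
  k=0: a=5, p=5, q=1
  k=1: a=3, p=16, q=3
  k=2: a=17, p=277, q=52
  k=3: a=2, p=570, q=107
  k=4: a=3, p=1987, q=373
  k=5: a=2, p=4544, q=853

4544/853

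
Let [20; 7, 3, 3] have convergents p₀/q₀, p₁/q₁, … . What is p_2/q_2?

443/22

Using pₖ = aₖpₖ₋₁ + pₖ₋₂, qₖ = aₖqₖ₋₁ + qₖ₋₂ (with p₋₁=1, p₋₂=0, q₋₁=0, q₋₂=1):
  k=0: a=20, p=20, q=1
  k=1: a=7, p=141, q=7
  k=2: a=3, p=443, q=22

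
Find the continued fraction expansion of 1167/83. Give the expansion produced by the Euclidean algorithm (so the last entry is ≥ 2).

1167 = 14×83 + 5
83 = 16×5 + 3
5 = 1×3 + 2
3 = 1×2 + 1
2 = 2×1 + 0  (stop)
So 1167/83 = [14; 16, 1, 1, 2].

[14; 16, 1, 1, 2]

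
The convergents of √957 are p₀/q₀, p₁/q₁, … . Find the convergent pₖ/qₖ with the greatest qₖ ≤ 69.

959/31

√957 = [30; 1, 14, 2, 14, 1, 60, …] (period length 6).
Convergents:
  p_0/q_0 = 30/1
  p_1/q_1 = 31/1
  p_2/q_2 = 464/15
  p_3/q_3 = 959/31
  p_4/q_4 = 13890/449
q_3 = 31 ≤ 69 < 449 = q_4, so the answer is 959/31.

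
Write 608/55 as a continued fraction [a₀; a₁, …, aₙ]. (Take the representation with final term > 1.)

[11; 18, 3]

608 = 11×55 + 3
55 = 18×3 + 1
3 = 3×1 + 0  (stop)
So 608/55 = [11; 18, 3].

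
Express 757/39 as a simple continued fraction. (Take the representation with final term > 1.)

757 = 19·39 + 16
39 = 2·16 + 7
16 = 2·7 + 2
7 = 3·2 + 1
2 = 2·1 + 0  (stop)
So 757/39 = [19; 2, 2, 3, 2].

[19; 2, 2, 3, 2]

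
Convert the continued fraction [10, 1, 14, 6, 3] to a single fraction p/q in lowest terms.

Fold from the inside: start with 3/1.
  6 + 1/3 = 19/3
  14 + 3/19 = 269/19
  1 + 19/269 = 288/269
  10 + 269/288 = 3149/288

3149/288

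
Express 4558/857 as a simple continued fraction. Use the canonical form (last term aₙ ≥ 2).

4558 = 5×857 + 273
857 = 3×273 + 38
273 = 7×38 + 7
38 = 5×7 + 3
7 = 2×3 + 1
3 = 3×1 + 0  (stop)
So 4558/857 = [5; 3, 7, 5, 2, 3].

[5; 3, 7, 5, 2, 3]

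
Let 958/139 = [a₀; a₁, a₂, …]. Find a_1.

1

958 = 6·139 + 124   →  a_0 = 6
139 = 1·124 + 15   →  a_1 = 1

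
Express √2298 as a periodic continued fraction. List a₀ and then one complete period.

a₀ = ⌊√2298⌋ = 47.
With m₀=0, d₀=1 and mₖ₊₁ = dₖaₖ − mₖ, dₖ₊₁ = (n − mₖ₊₁²)/dₖ, aₖ₊₁ = ⌊(a₀+mₖ₊₁)/dₖ₊₁⌋:
  k=1: m=47, d=89, a=1
  k=2: m=42, d=6, a=14
  k=3: m=42, d=89, a=1
  k=4: m=47, d=1, a=94
d=1 and a=2a₀=94 at k=4, so the next step gives (m, d) = (47, 89) again — its k=1 value — and the period has length 4.

[47; 1, 14, 1, 94]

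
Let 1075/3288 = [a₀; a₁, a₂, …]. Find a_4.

1075 = 0·3288 + 1075   →  a_0 = 0
3288 = 3·1075 + 63   →  a_1 = 3
1075 = 17·63 + 4   →  a_2 = 17
63 = 15·4 + 3   →  a_3 = 15
4 = 1·3 + 1   →  a_4 = 1

1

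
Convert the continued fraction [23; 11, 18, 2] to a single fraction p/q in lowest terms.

Fold from the inside: start with 2/1.
  18 + 1/2 = 37/2
  11 + 2/37 = 409/37
  23 + 37/409 = 9444/409

9444/409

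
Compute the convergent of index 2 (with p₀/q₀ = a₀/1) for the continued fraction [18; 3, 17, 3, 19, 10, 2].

Using pₖ = aₖpₖ₋₁ + pₖ₋₂, qₖ = aₖqₖ₋₁ + qₖ₋₂ (with p₋₁=1, p₋₂=0, q₋₁=0, q₋₂=1):
  k=0: a=18, p=18, q=1
  k=1: a=3, p=55, q=3
  k=2: a=17, p=953, q=52

953/52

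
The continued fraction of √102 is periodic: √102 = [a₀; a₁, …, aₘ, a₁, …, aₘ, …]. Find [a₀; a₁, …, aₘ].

a₀ = ⌊√102⌋ = 10.
With m₀=0, d₀=1 and mₖ₊₁ = dₖaₖ − mₖ, dₖ₊₁ = (n − mₖ₊₁²)/dₖ, aₖ₊₁ = ⌊(a₀+mₖ₊₁)/dₖ₊₁⌋:
  k=1: m=10, d=2, a=10
  k=2: m=10, d=1, a=20
d=1 and a=2a₀=20 at k=2, so the next step gives (m, d) = (10, 2) again — its k=1 value — and the period has length 2.

[10; 10, 20]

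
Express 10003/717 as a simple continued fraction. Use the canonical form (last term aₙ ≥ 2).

10003 = 13·717 + 682
717 = 1·682 + 35
682 = 19·35 + 17
35 = 2·17 + 1
17 = 17·1 + 0  (stop)
So 10003/717 = [13; 1, 19, 2, 17].

[13; 1, 19, 2, 17]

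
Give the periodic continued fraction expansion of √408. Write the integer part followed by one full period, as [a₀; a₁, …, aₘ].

[20; 5, 40]

a₀ = ⌊√408⌋ = 20.
With m₀=0, d₀=1 and mₖ₊₁ = dₖaₖ − mₖ, dₖ₊₁ = (n − mₖ₊₁²)/dₖ, aₖ₊₁ = ⌊(a₀+mₖ₊₁)/dₖ₊₁⌋:
  k=1: m=20, d=8, a=5
  k=2: m=20, d=1, a=40
d=1 and a=2a₀=40 at k=2, so the next step gives (m, d) = (20, 8) again — its k=1 value — and the period has length 2.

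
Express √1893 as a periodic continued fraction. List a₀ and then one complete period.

[43; 1, 1, 28, 1, 1, 86]

a₀ = ⌊√1893⌋ = 43.
With m₀=0, d₀=1 and mₖ₊₁ = dₖaₖ − mₖ, dₖ₊₁ = (n − mₖ₊₁²)/dₖ, aₖ₊₁ = ⌊(a₀+mₖ₊₁)/dₖ₊₁⌋:
  k=1: m=43, d=44, a=1
  k=2: m=1, d=43, a=1
  k=3: m=42, d=3, a=28
  k=4: m=42, d=43, a=1
  k=5: m=1, d=44, a=1
  k=6: m=43, d=1, a=86
d=1 and a=2a₀=86 at k=6, so the next step gives (m, d) = (43, 44) again — its k=1 value — and the period has length 6.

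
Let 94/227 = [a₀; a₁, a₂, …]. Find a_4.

2

94 = 0·227 + 94   →  a_0 = 0
227 = 2·94 + 39   →  a_1 = 2
94 = 2·39 + 16   →  a_2 = 2
39 = 2·16 + 7   →  a_3 = 2
16 = 2·7 + 2   →  a_4 = 2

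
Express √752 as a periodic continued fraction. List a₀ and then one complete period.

a₀ = ⌊√752⌋ = 27.
With m₀=0, d₀=1 and mₖ₊₁ = dₖaₖ − mₖ, dₖ₊₁ = (n − mₖ₊₁²)/dₖ, aₖ₊₁ = ⌊(a₀+mₖ₊₁)/dₖ₊₁⌋:
  k=1: m=27, d=23, a=2
  k=2: m=19, d=17, a=2
  k=3: m=15, d=31, a=1
  k=4: m=16, d=16, a=2
  k=5: m=16, d=31, a=1
  k=6: m=15, d=17, a=2
  k=7: m=19, d=23, a=2
  k=8: m=27, d=1, a=54
d=1 and a=2a₀=54 at k=8, so the next step gives (m, d) = (27, 23) again — its k=1 value — and the period has length 8.

[27; 2, 2, 1, 2, 1, 2, 2, 54]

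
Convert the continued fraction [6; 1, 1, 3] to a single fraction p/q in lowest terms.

46/7

Using pₖ = aₖpₖ₋₁ + pₖ₋₂ and qₖ = aₖqₖ₋₁ + qₖ₋₂:
  k=0: a=6, p=6, q=1
  k=1: a=1, p=7, q=1
  k=2: a=1, p=13, q=2
  k=3: a=3, p=46, q=7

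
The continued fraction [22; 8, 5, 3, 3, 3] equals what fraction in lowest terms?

Fold from the inside: start with 3/1.
  3 + 1/3 = 10/3
  3 + 3/10 = 33/10
  5 + 10/33 = 175/33
  8 + 33/175 = 1433/175
  22 + 175/1433 = 31701/1433

31701/1433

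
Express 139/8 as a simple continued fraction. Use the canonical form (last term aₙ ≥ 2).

139 = 17×8 + 3
8 = 2×3 + 2
3 = 1×2 + 1
2 = 2×1 + 0  (stop)
So 139/8 = [17; 2, 1, 2].

[17; 2, 1, 2]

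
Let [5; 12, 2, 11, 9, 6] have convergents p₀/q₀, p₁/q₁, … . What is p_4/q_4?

Using pₖ = aₖpₖ₋₁ + pₖ₋₂, qₖ = aₖqₖ₋₁ + qₖ₋₂ (with p₋₁=1, p₋₂=0, q₋₁=0, q₋₂=1):
  k=0: a=5, p=5, q=1
  k=1: a=12, p=61, q=12
  k=2: a=2, p=127, q=25
  k=3: a=11, p=1458, q=287
  k=4: a=9, p=13249, q=2608

13249/2608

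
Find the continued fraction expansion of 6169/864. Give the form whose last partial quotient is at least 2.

6169 = 7×864 + 121
864 = 7×121 + 17
121 = 7×17 + 2
17 = 8×2 + 1
2 = 2×1 + 0  (stop)
So 6169/864 = [7; 7, 7, 8, 2].

[7; 7, 7, 8, 2]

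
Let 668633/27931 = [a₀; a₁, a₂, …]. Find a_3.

668633 = 23·27931 + 26220   →  a_0 = 23
27931 = 1·26220 + 1711   →  a_1 = 1
26220 = 15·1711 + 555   →  a_2 = 15
1711 = 3·555 + 46   →  a_3 = 3

3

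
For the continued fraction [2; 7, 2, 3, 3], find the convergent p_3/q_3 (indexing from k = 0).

111/52

Using pₖ = aₖpₖ₋₁ + pₖ₋₂, qₖ = aₖqₖ₋₁ + qₖ₋₂ (with p₋₁=1, p₋₂=0, q₋₁=0, q₋₂=1):
  k=0: a=2, p=2, q=1
  k=1: a=7, p=15, q=7
  k=2: a=2, p=32, q=15
  k=3: a=3, p=111, q=52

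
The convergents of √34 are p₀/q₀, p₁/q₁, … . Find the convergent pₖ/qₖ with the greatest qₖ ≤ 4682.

√34 = [5; 1, 4, 1, 10, …] (period length 4).
Convergents:
  p_0/q_0 = 5/1
  p_1/q_1 = 6/1
  p_2/q_2 = 29/5
  p_3/q_3 = 35/6
  p_4/q_4 = 379/65
  p_5/q_5 = 414/71
  p_6/q_6 = 2035/349
  p_7/q_7 = 2449/420
  p_8/q_8 = 26525/4549
  p_9/q_9 = 28974/4969
q_8 = 4549 ≤ 4682 < 4969 = q_9, so the answer is 26525/4549.

26525/4549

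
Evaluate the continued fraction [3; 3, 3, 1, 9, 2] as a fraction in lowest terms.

883/267

Fold from the inside: start with 2/1.
  9 + 1/2 = 19/2
  1 + 2/19 = 21/19
  3 + 19/21 = 82/21
  3 + 21/82 = 267/82
  3 + 82/267 = 883/267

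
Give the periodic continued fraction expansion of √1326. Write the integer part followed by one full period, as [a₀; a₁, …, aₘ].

a₀ = ⌊√1326⌋ = 36.
With m₀=0, d₀=1 and mₖ₊₁ = dₖaₖ − mₖ, dₖ₊₁ = (n − mₖ₊₁²)/dₖ, aₖ₊₁ = ⌊(a₀+mₖ₊₁)/dₖ₊₁⌋:
  k=1: m=36, d=30, a=2
  k=2: m=24, d=25, a=2
  k=3: m=26, d=26, a=2
  k=4: m=26, d=25, a=2
  k=5: m=24, d=30, a=2
  k=6: m=36, d=1, a=72
d=1 and a=2a₀=72 at k=6, so the next step gives (m, d) = (36, 30) again — its k=1 value — and the period has length 6.

[36; 2, 2, 2, 2, 2, 72]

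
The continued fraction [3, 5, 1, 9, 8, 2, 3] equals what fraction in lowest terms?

Fold from the inside: start with 3/1.
  2 + 1/3 = 7/3
  8 + 3/7 = 59/7
  9 + 7/59 = 538/59
  1 + 59/538 = 597/538
  5 + 538/597 = 3523/597
  3 + 597/3523 = 11166/3523

11166/3523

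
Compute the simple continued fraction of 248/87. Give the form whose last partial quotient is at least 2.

[2; 1, 5, 1, 2, 4]

248 = 2*87 + 74
87 = 1*74 + 13
74 = 5*13 + 9
13 = 1*9 + 4
9 = 2*4 + 1
4 = 4*1 + 0  (stop)
So 248/87 = [2; 1, 5, 1, 2, 4].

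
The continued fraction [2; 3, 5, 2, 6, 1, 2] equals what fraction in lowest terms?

1731/748

Fold from the inside: start with 2/1.
  1 + 1/2 = 3/2
  6 + 2/3 = 20/3
  2 + 3/20 = 43/20
  5 + 20/43 = 235/43
  3 + 43/235 = 748/235
  2 + 235/748 = 1731/748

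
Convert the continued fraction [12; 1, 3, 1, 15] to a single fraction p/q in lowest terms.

Using pₖ = aₖpₖ₋₁ + pₖ₋₂ and qₖ = aₖqₖ₋₁ + qₖ₋₂:
  k=0: a=12, p=12, q=1
  k=1: a=1, p=13, q=1
  k=2: a=3, p=51, q=4
  k=3: a=1, p=64, q=5
  k=4: a=15, p=1011, q=79

1011/79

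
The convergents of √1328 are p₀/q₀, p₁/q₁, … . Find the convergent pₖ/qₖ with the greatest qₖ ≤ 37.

√1328 = [36; 2, 3, 1, 3, 1, 3, 2, 72, …] (period length 8).
Convergents:
  p_0/q_0 = 36/1
  p_1/q_1 = 73/2
  p_2/q_2 = 255/7
  p_3/q_3 = 328/9
  p_4/q_4 = 1239/34
  p_5/q_5 = 1567/43
q_4 = 34 ≤ 37 < 43 = q_5, so the answer is 1239/34.

1239/34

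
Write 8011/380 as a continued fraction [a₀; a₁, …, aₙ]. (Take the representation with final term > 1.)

[21; 12, 3, 1, 7]

8011 = 21×380 + 31
380 = 12×31 + 8
31 = 3×8 + 7
8 = 1×7 + 1
7 = 7×1 + 0  (stop)
So 8011/380 = [21; 12, 3, 1, 7].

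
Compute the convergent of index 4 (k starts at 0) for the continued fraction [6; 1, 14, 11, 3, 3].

Using pₖ = aₖpₖ₋₁ + pₖ₋₂, qₖ = aₖqₖ₋₁ + qₖ₋₂ (with p₋₁=1, p₋₂=0, q₋₁=0, q₋₂=1):
  k=0: a=6, p=6, q=1
  k=1: a=1, p=7, q=1
  k=2: a=14, p=104, q=15
  k=3: a=11, p=1151, q=166
  k=4: a=3, p=3557, q=513

3557/513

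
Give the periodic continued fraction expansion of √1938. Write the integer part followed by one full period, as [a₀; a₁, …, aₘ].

[44; 44, 88]

a₀ = ⌊√1938⌋ = 44.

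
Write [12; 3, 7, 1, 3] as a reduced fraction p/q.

Using pₖ = aₖpₖ₋₁ + pₖ₋₂ and qₖ = aₖqₖ₋₁ + qₖ₋₂:
  k=0: a=12, p=12, q=1
  k=1: a=3, p=37, q=3
  k=2: a=7, p=271, q=22
  k=3: a=1, p=308, q=25
  k=4: a=3, p=1195, q=97

1195/97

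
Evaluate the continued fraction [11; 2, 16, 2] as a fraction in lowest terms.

781/68

Using pₖ = aₖpₖ₋₁ + pₖ₋₂ and qₖ = aₖqₖ₋₁ + qₖ₋₂:
  k=0: a=11, p=11, q=1
  k=1: a=2, p=23, q=2
  k=2: a=16, p=379, q=33
  k=3: a=2, p=781, q=68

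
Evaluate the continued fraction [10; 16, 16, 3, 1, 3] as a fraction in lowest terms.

Using pₖ = aₖpₖ₋₁ + pₖ₋₂ and qₖ = aₖqₖ₋₁ + qₖ₋₂:
  k=0: a=10, p=10, q=1
  k=1: a=16, p=161, q=16
  k=2: a=16, p=2586, q=257
  k=3: a=3, p=7919, q=787
  k=4: a=1, p=10505, q=1044
  k=5: a=3, p=39434, q=3919

39434/3919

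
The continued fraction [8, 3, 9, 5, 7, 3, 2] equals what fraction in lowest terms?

62321/7489

Fold from the inside: start with 2/1.
  3 + 1/2 = 7/2
  7 + 2/7 = 51/7
  5 + 7/51 = 262/51
  9 + 51/262 = 2409/262
  3 + 262/2409 = 7489/2409
  8 + 2409/7489 = 62321/7489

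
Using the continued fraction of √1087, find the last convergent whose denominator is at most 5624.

71775/2177

√1087 = [32; 1, 31, 1, 64, …] (period length 4).
Convergents:
  p_0/q_0 = 32/1
  p_1/q_1 = 33/1
  p_2/q_2 = 1055/32
  p_3/q_3 = 1088/33
  p_4/q_4 = 70687/2144
  p_5/q_5 = 71775/2177
  p_6/q_6 = 2295712/69631
q_5 = 2177 ≤ 5624 < 69631 = q_6, so the answer is 71775/2177.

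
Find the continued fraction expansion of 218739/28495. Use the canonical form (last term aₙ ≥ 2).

218739 = 7·28495 + 19274
28495 = 1·19274 + 9221
19274 = 2·9221 + 832
9221 = 11·832 + 69
832 = 12·69 + 4
69 = 17·4 + 1
4 = 4·1 + 0  (stop)
So 218739/28495 = [7; 1, 2, 11, 12, 17, 4].

[7; 1, 2, 11, 12, 17, 4]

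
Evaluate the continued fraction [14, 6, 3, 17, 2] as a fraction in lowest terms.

Using pₖ = aₖpₖ₋₁ + pₖ₋₂ and qₖ = aₖqₖ₋₁ + qₖ₋₂:
  k=0: a=14, p=14, q=1
  k=1: a=6, p=85, q=6
  k=2: a=3, p=269, q=19
  k=3: a=17, p=4658, q=329
  k=4: a=2, p=9585, q=677

9585/677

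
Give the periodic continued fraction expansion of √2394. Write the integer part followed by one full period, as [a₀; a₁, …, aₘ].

[48; 1, 12, 1, 96]

a₀ = ⌊√2394⌋ = 48.
With m₀=0, d₀=1 and mₖ₊₁ = dₖaₖ − mₖ, dₖ₊₁ = (n − mₖ₊₁²)/dₖ, aₖ₊₁ = ⌊(a₀+mₖ₊₁)/dₖ₊₁⌋:
  k=1: m=48, d=90, a=1
  k=2: m=42, d=7, a=12
  k=3: m=42, d=90, a=1
  k=4: m=48, d=1, a=96
d=1 and a=2a₀=96 at k=4, so the next step gives (m, d) = (48, 90) again — its k=1 value — and the period has length 4.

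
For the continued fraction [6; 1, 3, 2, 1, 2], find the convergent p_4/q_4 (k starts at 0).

Using pₖ = aₖpₖ₋₁ + pₖ₋₂, qₖ = aₖqₖ₋₁ + qₖ₋₂ (with p₋₁=1, p₋₂=0, q₋₁=0, q₋₂=1):
  k=0: a=6, p=6, q=1
  k=1: a=1, p=7, q=1
  k=2: a=3, p=27, q=4
  k=3: a=2, p=61, q=9
  k=4: a=1, p=88, q=13

88/13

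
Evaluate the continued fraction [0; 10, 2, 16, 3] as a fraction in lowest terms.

Fold from the inside: start with 3/1.
  16 + 1/3 = 49/3
  2 + 3/49 = 101/49
  10 + 49/101 = 1059/101
  0 + 101/1059 = 101/1059

101/1059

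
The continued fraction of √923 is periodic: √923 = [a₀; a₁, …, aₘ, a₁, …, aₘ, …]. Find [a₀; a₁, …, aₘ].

[30; 2, 1, 1, 1, 2, 60]

a₀ = ⌊√923⌋ = 30.
With m₀=0, d₀=1 and mₖ₊₁ = dₖaₖ − mₖ, dₖ₊₁ = (n − mₖ₊₁²)/dₖ, aₖ₊₁ = ⌊(a₀+mₖ₊₁)/dₖ₊₁⌋:
  k=1: m=30, d=23, a=2
  k=2: m=16, d=29, a=1
  k=3: m=13, d=26, a=1
  k=4: m=13, d=29, a=1
  k=5: m=16, d=23, a=2
  k=6: m=30, d=1, a=60
d=1 and a=2a₀=60 at k=6, so the next step gives (m, d) = (30, 23) again — its k=1 value — and the period has length 6.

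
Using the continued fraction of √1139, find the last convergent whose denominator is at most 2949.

√1139 = [33; 1, 2, 1, 66, …] (period length 4).
Convergents:
  p_0/q_0 = 33/1
  p_1/q_1 = 34/1
  p_2/q_2 = 101/3
  p_3/q_3 = 135/4
  p_4/q_4 = 9011/267
  p_5/q_5 = 9146/271
  p_6/q_6 = 27303/809
  p_7/q_7 = 36449/1080
  p_8/q_8 = 2432937/72089
q_7 = 1080 ≤ 2949 < 72089 = q_8, so the answer is 36449/1080.

36449/1080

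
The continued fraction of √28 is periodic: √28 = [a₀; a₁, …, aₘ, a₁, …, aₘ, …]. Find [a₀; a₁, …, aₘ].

[5; 3, 2, 3, 10]

a₀ = ⌊√28⌋ = 5.
With m₀=0, d₀=1 and mₖ₊₁ = dₖaₖ − mₖ, dₖ₊₁ = (n − mₖ₊₁²)/dₖ, aₖ₊₁ = ⌊(a₀+mₖ₊₁)/dₖ₊₁⌋:
  k=1: m=5, d=3, a=3
  k=2: m=4, d=4, a=2
  k=3: m=4, d=3, a=3
  k=4: m=5, d=1, a=10
d=1 and a=2a₀=10 at k=4, so the next step gives (m, d) = (5, 3) again — its k=1 value — and the period has length 4.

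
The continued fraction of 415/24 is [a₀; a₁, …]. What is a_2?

415 = 17·24 + 7   →  a_0 = 17
24 = 3·7 + 3   →  a_1 = 3
7 = 2·3 + 1   →  a_2 = 2

2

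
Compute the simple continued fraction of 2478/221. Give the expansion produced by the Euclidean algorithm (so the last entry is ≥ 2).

2478 = 11×221 + 47
221 = 4×47 + 33
47 = 1×33 + 14
33 = 2×14 + 5
14 = 2×5 + 4
5 = 1×4 + 1
4 = 4×1 + 0  (stop)
So 2478/221 = [11; 4, 1, 2, 2, 1, 4].

[11; 4, 1, 2, 2, 1, 4]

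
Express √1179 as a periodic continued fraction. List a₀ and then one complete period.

[34; 2, 1, 33, 1, 2, 68]

a₀ = ⌊√1179⌋ = 34.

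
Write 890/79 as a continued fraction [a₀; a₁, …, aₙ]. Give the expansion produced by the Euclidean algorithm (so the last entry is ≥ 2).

[11; 3, 1, 3, 5]

890 = 11×79 + 21
79 = 3×21 + 16
21 = 1×16 + 5
16 = 3×5 + 1
5 = 5×1 + 0  (stop)
So 890/79 = [11; 3, 1, 3, 5].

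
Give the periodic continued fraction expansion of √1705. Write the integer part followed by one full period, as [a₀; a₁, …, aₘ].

a₀ = ⌊√1705⌋ = 41.
With m₀=0, d₀=1 and mₖ₊₁ = dₖaₖ − mₖ, dₖ₊₁ = (n − mₖ₊₁²)/dₖ, aₖ₊₁ = ⌊(a₀+mₖ₊₁)/dₖ₊₁⌋:
  k=1: m=41, d=24, a=3
  k=2: m=31, d=31, a=2
  k=3: m=31, d=24, a=3
  k=4: m=41, d=1, a=82
d=1 and a=2a₀=82 at k=4, so the next step gives (m, d) = (41, 24) again — its k=1 value — and the period has length 4.

[41; 3, 2, 3, 82]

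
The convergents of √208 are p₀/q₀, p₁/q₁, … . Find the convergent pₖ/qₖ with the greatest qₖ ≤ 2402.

√208 = [14; 2, 2, 1, 2, 2, 28, …] (period length 6).
Convergents:
  p_0/q_0 = 14/1
  p_1/q_1 = 29/2
  p_2/q_2 = 72/5
  p_3/q_3 = 101/7
  p_4/q_4 = 274/19
  p_5/q_5 = 649/45
  p_6/q_6 = 18446/1279
  p_7/q_7 = 37541/2603
q_6 = 1279 ≤ 2402 < 2603 = q_7, so the answer is 18446/1279.

18446/1279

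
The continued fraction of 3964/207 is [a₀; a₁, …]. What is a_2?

1

3964 = 19·207 + 31   →  a_0 = 19
207 = 6·31 + 21   →  a_1 = 6
31 = 1·21 + 10   →  a_2 = 1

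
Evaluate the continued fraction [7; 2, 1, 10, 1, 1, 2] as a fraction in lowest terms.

1241/169

Fold from the inside: start with 2/1.
  1 + 1/2 = 3/2
  1 + 2/3 = 5/3
  10 + 3/5 = 53/5
  1 + 5/53 = 58/53
  2 + 53/58 = 169/58
  7 + 58/169 = 1241/169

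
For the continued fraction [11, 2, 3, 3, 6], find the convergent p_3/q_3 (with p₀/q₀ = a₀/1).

263/23

Using pₖ = aₖpₖ₋₁ + pₖ₋₂, qₖ = aₖqₖ₋₁ + qₖ₋₂ (with p₋₁=1, p₋₂=0, q₋₁=0, q₋₂=1):
  k=0: a=11, p=11, q=1
  k=1: a=2, p=23, q=2
  k=2: a=3, p=80, q=7
  k=3: a=3, p=263, q=23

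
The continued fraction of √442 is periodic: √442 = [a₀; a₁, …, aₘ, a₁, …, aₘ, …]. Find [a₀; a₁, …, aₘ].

a₀ = ⌊√442⌋ = 21.
With m₀=0, d₀=1 and mₖ₊₁ = dₖaₖ − mₖ, dₖ₊₁ = (n − mₖ₊₁²)/dₖ, aₖ₊₁ = ⌊(a₀+mₖ₊₁)/dₖ₊₁⌋:
  k=1: m=21, d=1, a=42
d=1 and a=2a₀=42 at k=1, so the next step gives (m, d) = (21, 1) again — its k=1 value — and the period has length 1.

[21; 42]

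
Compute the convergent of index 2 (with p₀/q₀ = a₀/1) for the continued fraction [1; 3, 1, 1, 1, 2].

Using pₖ = aₖpₖ₋₁ + pₖ₋₂, qₖ = aₖqₖ₋₁ + qₖ₋₂ (with p₋₁=1, p₋₂=0, q₋₁=0, q₋₂=1):
  k=0: a=1, p=1, q=1
  k=1: a=3, p=4, q=3
  k=2: a=1, p=5, q=4

5/4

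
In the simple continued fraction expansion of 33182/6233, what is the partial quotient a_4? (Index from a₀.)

7

33182 = 5·6233 + 2017   →  a_0 = 5
6233 = 3·2017 + 182   →  a_1 = 3
2017 = 11·182 + 15   →  a_2 = 11
182 = 12·15 + 2   →  a_3 = 12
15 = 7·2 + 1   →  a_4 = 7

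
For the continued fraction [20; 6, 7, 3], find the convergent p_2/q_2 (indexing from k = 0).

867/43

Using pₖ = aₖpₖ₋₁ + pₖ₋₂, qₖ = aₖqₖ₋₁ + qₖ₋₂ (with p₋₁=1, p₋₂=0, q₋₁=0, q₋₂=1):
  k=0: a=20, p=20, q=1
  k=1: a=6, p=121, q=6
  k=2: a=7, p=867, q=43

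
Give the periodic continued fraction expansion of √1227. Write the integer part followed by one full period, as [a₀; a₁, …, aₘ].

[35; 35, 70]

a₀ = ⌊√1227⌋ = 35.
With m₀=0, d₀=1 and mₖ₊₁ = dₖaₖ − mₖ, dₖ₊₁ = (n − mₖ₊₁²)/dₖ, aₖ₊₁ = ⌊(a₀+mₖ₊₁)/dₖ₊₁⌋:
  k=1: m=35, d=2, a=35
  k=2: m=35, d=1, a=70
d=1 and a=2a₀=70 at k=2, so the next step gives (m, d) = (35, 2) again — its k=1 value — and the period has length 2.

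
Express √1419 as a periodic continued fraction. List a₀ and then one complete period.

[37; 1, 2, 37, 2, 1, 74]

a₀ = ⌊√1419⌋ = 37.
With m₀=0, d₀=1 and mₖ₊₁ = dₖaₖ − mₖ, dₖ₊₁ = (n − mₖ₊₁²)/dₖ, aₖ₊₁ = ⌊(a₀+mₖ₊₁)/dₖ₊₁⌋:
  k=1: m=37, d=50, a=1
  k=2: m=13, d=25, a=2
  k=3: m=37, d=2, a=37
  k=4: m=37, d=25, a=2
  k=5: m=13, d=50, a=1
  k=6: m=37, d=1, a=74
d=1 and a=2a₀=74 at k=6, so the next step gives (m, d) = (37, 50) again — its k=1 value — and the period has length 6.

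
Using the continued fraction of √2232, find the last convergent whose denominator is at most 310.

7937/168

√2232 = [47; 4, 10, 4, 94, …] (period length 4).
Convergents:
  p_0/q_0 = 47/1
  p_1/q_1 = 189/4
  p_2/q_2 = 1937/41
  p_3/q_3 = 7937/168
  p_4/q_4 = 748015/15833
q_3 = 168 ≤ 310 < 15833 = q_4, so the answer is 7937/168.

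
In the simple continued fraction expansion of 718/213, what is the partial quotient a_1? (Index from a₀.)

718 = 3·213 + 79   →  a_0 = 3
213 = 2·79 + 55   →  a_1 = 2

2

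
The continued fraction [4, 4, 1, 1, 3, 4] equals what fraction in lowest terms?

Fold from the inside: start with 4/1.
  3 + 1/4 = 13/4
  1 + 4/13 = 17/13
  1 + 13/17 = 30/17
  4 + 17/30 = 137/30
  4 + 30/137 = 578/137

578/137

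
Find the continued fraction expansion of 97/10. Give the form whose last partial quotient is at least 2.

[9; 1, 2, 3]

97 = 9×10 + 7
10 = 1×7 + 3
7 = 2×3 + 1
3 = 3×1 + 0  (stop)
So 97/10 = [9; 1, 2, 3].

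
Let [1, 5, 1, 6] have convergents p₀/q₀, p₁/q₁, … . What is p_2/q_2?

7/6

Using pₖ = aₖpₖ₋₁ + pₖ₋₂, qₖ = aₖqₖ₋₁ + qₖ₋₂ (with p₋₁=1, p₋₂=0, q₋₁=0, q₋₂=1):
  k=0: a=1, p=1, q=1
  k=1: a=5, p=6, q=5
  k=2: a=1, p=7, q=6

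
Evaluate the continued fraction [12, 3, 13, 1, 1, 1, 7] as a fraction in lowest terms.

Fold from the inside: start with 7/1.
  1 + 1/7 = 8/7
  1 + 7/8 = 15/8
  1 + 8/15 = 23/15
  13 + 15/23 = 314/23
  3 + 23/314 = 965/314
  12 + 314/965 = 11894/965

11894/965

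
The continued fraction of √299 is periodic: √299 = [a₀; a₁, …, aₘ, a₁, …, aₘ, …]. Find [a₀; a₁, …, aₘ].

a₀ = ⌊√299⌋ = 17.
With m₀=0, d₀=1 and mₖ₊₁ = dₖaₖ − mₖ, dₖ₊₁ = (n − mₖ₊₁²)/dₖ, aₖ₊₁ = ⌊(a₀+mₖ₊₁)/dₖ₊₁⌋:
  k=1: m=17, d=10, a=3
  k=2: m=13, d=13, a=2
  k=3: m=13, d=10, a=3
  k=4: m=17, d=1, a=34
d=1 and a=2a₀=34 at k=4, so the next step gives (m, d) = (17, 10) again — its k=1 value — and the period has length 4.

[17; 3, 2, 3, 34]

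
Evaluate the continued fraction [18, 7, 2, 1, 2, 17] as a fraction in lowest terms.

Fold from the inside: start with 17/1.
  2 + 1/17 = 35/17
  1 + 17/35 = 52/35
  2 + 35/52 = 139/52
  7 + 52/139 = 1025/139
  18 + 139/1025 = 18589/1025

18589/1025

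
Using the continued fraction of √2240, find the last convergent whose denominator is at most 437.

10081/213

√2240 = [47; 3, 23, 3, 94, …] (period length 4).
Convergents:
  p_0/q_0 = 47/1
  p_1/q_1 = 142/3
  p_2/q_2 = 3313/70
  p_3/q_3 = 10081/213
  p_4/q_4 = 950927/20092
q_3 = 213 ≤ 437 < 20092 = q_4, so the answer is 10081/213.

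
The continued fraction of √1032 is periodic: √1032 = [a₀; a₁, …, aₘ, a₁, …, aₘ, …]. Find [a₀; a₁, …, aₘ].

[32; 8, 64]

a₀ = ⌊√1032⌋ = 32.
With m₀=0, d₀=1 and mₖ₊₁ = dₖaₖ − mₖ, dₖ₊₁ = (n − mₖ₊₁²)/dₖ, aₖ₊₁ = ⌊(a₀+mₖ₊₁)/dₖ₊₁⌋:
  k=1: m=32, d=8, a=8
  k=2: m=32, d=1, a=64
d=1 and a=2a₀=64 at k=2, so the next step gives (m, d) = (32, 8) again — its k=1 value — and the period has length 2.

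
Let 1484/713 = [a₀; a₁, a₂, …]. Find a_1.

12

1484 = 2·713 + 58   →  a_0 = 2
713 = 12·58 + 17   →  a_1 = 12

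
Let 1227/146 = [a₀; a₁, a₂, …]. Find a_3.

9

1227 = 8·146 + 59   →  a_0 = 8
146 = 2·59 + 28   →  a_1 = 2
59 = 2·28 + 3   →  a_2 = 2
28 = 9·3 + 1   →  a_3 = 9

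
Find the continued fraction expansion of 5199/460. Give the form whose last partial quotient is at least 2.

5199 = 11·460 + 139
460 = 3·139 + 43
139 = 3·43 + 10
43 = 4·10 + 3
10 = 3·3 + 1
3 = 3·1 + 0  (stop)
So 5199/460 = [11; 3, 3, 4, 3, 3].

[11; 3, 3, 4, 3, 3]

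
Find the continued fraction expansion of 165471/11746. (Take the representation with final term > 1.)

[14; 11, 2, 3, 2, 12, 2, 2]

165471 = 14*11746 + 1027
11746 = 11*1027 + 449
1027 = 2*449 + 129
449 = 3*129 + 62
129 = 2*62 + 5
62 = 12*5 + 2
5 = 2*2 + 1
2 = 2*1 + 0  (stop)
So 165471/11746 = [14; 11, 2, 3, 2, 12, 2, 2].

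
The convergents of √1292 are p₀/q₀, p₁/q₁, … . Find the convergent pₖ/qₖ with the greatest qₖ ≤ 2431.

√1292 = [35; 1, 16, 1, 70, …] (period length 4).
Convergents:
  p_0/q_0 = 35/1
  p_1/q_1 = 36/1
  p_2/q_2 = 611/17
  p_3/q_3 = 647/18
  p_4/q_4 = 45901/1277
  p_5/q_5 = 46548/1295
  p_6/q_6 = 790669/21997
q_5 = 1295 ≤ 2431 < 21997 = q_6, so the answer is 46548/1295.

46548/1295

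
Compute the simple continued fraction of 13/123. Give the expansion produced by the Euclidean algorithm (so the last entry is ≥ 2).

13 = 0*123 + 13
123 = 9*13 + 6
13 = 2*6 + 1
6 = 6*1 + 0  (stop)
So 13/123 = [0; 9, 2, 6].

[0; 9, 2, 6]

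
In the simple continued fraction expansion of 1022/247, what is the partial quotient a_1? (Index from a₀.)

7

1022 = 4·247 + 34   →  a_0 = 4
247 = 7·34 + 9   →  a_1 = 7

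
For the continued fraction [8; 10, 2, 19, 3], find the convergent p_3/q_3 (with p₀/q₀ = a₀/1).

Using pₖ = aₖpₖ₋₁ + pₖ₋₂, qₖ = aₖqₖ₋₁ + qₖ₋₂ (with p₋₁=1, p₋₂=0, q₋₁=0, q₋₂=1):
  k=0: a=8, p=8, q=1
  k=1: a=10, p=81, q=10
  k=2: a=2, p=170, q=21
  k=3: a=19, p=3311, q=409

3311/409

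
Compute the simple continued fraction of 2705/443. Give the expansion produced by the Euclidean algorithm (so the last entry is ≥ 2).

[6; 9, 2, 2, 1, 6]

2705 = 6×443 + 47
443 = 9×47 + 20
47 = 2×20 + 7
20 = 2×7 + 6
7 = 1×6 + 1
6 = 6×1 + 0  (stop)
So 2705/443 = [6; 9, 2, 2, 1, 6].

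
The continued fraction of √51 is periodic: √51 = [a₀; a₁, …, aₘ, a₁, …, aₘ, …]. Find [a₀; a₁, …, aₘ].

[7; 7, 14]

a₀ = ⌊√51⌋ = 7.
With m₀=0, d₀=1 and mₖ₊₁ = dₖaₖ − mₖ, dₖ₊₁ = (n − mₖ₊₁²)/dₖ, aₖ₊₁ = ⌊(a₀+mₖ₊₁)/dₖ₊₁⌋:
  k=1: m=7, d=2, a=7
  k=2: m=7, d=1, a=14
d=1 and a=2a₀=14 at k=2, so the next step gives (m, d) = (7, 2) again — its k=1 value — and the period has length 2.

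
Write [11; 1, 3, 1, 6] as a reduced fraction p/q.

Using pₖ = aₖpₖ₋₁ + pₖ₋₂ and qₖ = aₖqₖ₋₁ + qₖ₋₂:
  k=0: a=11, p=11, q=1
  k=1: a=1, p=12, q=1
  k=2: a=3, p=47, q=4
  k=3: a=1, p=59, q=5
  k=4: a=6, p=401, q=34

401/34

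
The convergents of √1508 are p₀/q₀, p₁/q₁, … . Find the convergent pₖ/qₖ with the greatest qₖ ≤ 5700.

108577/2796

√1508 = [38; 1, 4, 1, 76, …] (period length 4).
Convergents:
  p_0/q_0 = 38/1
  p_1/q_1 = 39/1
  p_2/q_2 = 194/5
  p_3/q_3 = 233/6
  p_4/q_4 = 17902/461
  p_5/q_5 = 18135/467
  p_6/q_6 = 90442/2329
  p_7/q_7 = 108577/2796
  p_8/q_8 = 8342294/214825
q_7 = 2796 ≤ 5700 < 214825 = q_8, so the answer is 108577/2796.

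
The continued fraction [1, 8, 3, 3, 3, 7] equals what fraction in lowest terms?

2242/2001

Fold from the inside: start with 7/1.
  3 + 1/7 = 22/7
  3 + 7/22 = 73/22
  3 + 22/73 = 241/73
  8 + 73/241 = 2001/241
  1 + 241/2001 = 2242/2001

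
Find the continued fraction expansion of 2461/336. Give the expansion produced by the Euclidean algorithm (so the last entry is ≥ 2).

[7; 3, 12, 9]

2461 = 7·336 + 109
336 = 3·109 + 9
109 = 12·9 + 1
9 = 9·1 + 0  (stop)
So 2461/336 = [7; 3, 12, 9].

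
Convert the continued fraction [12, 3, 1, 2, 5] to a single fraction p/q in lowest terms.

724/59

Using pₖ = aₖpₖ₋₁ + pₖ₋₂ and qₖ = aₖqₖ₋₁ + qₖ₋₂:
  k=0: a=12, p=12, q=1
  k=1: a=3, p=37, q=3
  k=2: a=1, p=49, q=4
  k=3: a=2, p=135, q=11
  k=4: a=5, p=724, q=59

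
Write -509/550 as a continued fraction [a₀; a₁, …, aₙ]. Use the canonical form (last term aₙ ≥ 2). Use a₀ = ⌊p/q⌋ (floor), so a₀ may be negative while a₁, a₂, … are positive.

[-1; 13, 2, 2, 2, 3]

-509 = -1×550 + 41
550 = 13×41 + 17
41 = 2×17 + 7
17 = 2×7 + 3
7 = 2×3 + 1
3 = 3×1 + 0  (stop)
So -509/550 = [-1; 13, 2, 2, 2, 3].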